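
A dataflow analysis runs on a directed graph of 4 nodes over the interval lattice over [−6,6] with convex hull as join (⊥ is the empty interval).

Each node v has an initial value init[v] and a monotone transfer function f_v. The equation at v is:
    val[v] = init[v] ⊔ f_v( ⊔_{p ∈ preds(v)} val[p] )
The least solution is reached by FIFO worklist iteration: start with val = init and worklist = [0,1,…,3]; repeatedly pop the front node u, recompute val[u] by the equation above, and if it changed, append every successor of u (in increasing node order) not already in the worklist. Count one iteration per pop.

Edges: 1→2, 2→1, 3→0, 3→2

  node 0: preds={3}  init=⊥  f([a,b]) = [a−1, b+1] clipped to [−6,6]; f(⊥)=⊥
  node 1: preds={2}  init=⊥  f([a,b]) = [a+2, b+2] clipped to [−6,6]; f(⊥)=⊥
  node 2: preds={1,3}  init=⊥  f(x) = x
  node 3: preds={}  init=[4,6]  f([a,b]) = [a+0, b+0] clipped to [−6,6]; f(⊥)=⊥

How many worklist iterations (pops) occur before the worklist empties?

Worklist (6 pops):
  #1 pop 0: in=[4,6] → [3,6] (was ⊥); enqueue []
  #2 pop 1: in=⊥ → ⊥ (no change)
  #3 pop 2: in=[4,6] → [4,6] (was ⊥); enqueue [1]
  #4 pop 3: in=⊥ → [4,6] (no change)
  #5 pop 1: in=[4,6] → [6,6] (was ⊥); enqueue [2]
  #6 pop 2: in=[4,6] → [4,6] (no change)

Fixpoint:
  val[0] = [3,6]
  val[1] = [6,6]
  val[2] = [4,6]
  val[3] = [4,6]

6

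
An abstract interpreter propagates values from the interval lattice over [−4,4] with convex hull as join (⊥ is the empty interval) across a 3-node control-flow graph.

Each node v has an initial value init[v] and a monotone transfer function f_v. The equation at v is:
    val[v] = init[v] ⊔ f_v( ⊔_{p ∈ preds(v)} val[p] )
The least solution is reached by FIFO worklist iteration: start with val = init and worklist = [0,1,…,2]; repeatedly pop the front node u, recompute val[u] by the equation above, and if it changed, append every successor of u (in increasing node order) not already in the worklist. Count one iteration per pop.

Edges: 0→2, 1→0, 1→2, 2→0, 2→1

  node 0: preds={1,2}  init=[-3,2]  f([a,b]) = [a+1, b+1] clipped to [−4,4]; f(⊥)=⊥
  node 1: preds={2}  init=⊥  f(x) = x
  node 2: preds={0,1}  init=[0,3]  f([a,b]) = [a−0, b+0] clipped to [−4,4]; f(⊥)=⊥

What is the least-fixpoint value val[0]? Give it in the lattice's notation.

[-3,4]

Worklist (7 pops):
  #1 pop 0: in=[0,3] → [-3,4] (was [-3,2]); enqueue []
  #2 pop 1: in=[0,3] → [0,3] (was ⊥); enqueue [0]
  #3 pop 2: in=[-3,4] → [-3,4] (was [0,3]); enqueue [1]
  #4 pop 0: in=[-3,4] → [-3,4] (no change)
  #5 pop 1: in=[-3,4] → [-3,4] (was [0,3]); enqueue [0,2]
  #6 pop 0: in=[-3,4] → [-3,4] (no change)
  #7 pop 2: in=[-3,4] → [-3,4] (no change)

Fixpoint:
  val[0] = [-3,4]
  val[1] = [-3,4]
  val[2] = [-3,4]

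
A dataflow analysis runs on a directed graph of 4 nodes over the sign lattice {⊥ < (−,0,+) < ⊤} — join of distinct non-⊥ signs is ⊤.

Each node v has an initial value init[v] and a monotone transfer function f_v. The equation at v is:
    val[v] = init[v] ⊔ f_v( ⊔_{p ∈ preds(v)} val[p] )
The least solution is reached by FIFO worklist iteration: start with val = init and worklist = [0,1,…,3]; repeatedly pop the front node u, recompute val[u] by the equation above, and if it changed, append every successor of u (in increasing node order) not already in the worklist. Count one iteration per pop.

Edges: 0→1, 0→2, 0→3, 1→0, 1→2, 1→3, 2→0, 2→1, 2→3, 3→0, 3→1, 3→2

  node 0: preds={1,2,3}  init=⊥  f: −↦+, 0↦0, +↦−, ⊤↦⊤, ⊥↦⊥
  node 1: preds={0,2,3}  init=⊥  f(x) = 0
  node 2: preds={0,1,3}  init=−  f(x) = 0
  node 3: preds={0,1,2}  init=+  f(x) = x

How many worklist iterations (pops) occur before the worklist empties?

7

Worklist (7 pops):
  #1 pop 0: in=⊤ → ⊤ (was ⊥); enqueue []
  #2 pop 1: in=⊤ → 0 (was ⊥); enqueue [0]
  #3 pop 2: in=⊤ → ⊤ (was −); enqueue [1]
  #4 pop 3: in=⊤ → ⊤ (was +); enqueue [2]
  #5 pop 0: in=⊤ → ⊤ (no change)
  #6 pop 1: in=⊤ → 0 (no change)
  #7 pop 2: in=⊤ → ⊤ (no change)

Fixpoint:
  val[0] = ⊤
  val[1] = 0
  val[2] = ⊤
  val[3] = ⊤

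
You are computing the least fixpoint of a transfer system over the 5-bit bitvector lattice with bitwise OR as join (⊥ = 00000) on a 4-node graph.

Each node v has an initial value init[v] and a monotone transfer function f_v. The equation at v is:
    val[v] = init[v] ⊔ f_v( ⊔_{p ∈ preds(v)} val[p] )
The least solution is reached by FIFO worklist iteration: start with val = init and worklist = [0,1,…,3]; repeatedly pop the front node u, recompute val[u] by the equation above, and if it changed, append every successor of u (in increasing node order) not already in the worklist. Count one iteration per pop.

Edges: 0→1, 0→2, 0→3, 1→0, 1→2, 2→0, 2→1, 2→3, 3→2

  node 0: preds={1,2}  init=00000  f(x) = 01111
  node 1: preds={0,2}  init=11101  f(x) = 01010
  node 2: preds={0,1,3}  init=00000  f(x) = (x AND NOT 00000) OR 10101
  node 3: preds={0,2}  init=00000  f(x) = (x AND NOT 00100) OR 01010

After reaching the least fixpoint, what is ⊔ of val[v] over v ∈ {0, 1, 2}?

Iteration log — 7 steps:
  step 1. node 0  ⊔preds=11101  new=01111  old=00000  +wl: 
  step 2. node 1  ⊔preds=01111  new=11111  old=11101  +wl: 0
  step 3. node 2  ⊔preds=11111  new=11111  old=00000  +wl: 1
  step 4. node 3  ⊔preds=11111  new=11011  old=00000  +wl: 2
  step 5. node 0  ⊔preds=11111  new=01111  stable
  step 6. node 1  ⊔preds=11111  new=11111  stable
  step 7. node 2  ⊔preds=11111  new=11111  stable

Least fixpoint reached:
  node 0: 01111
  node 1: 11111
  node 2: 11111
  node 3: 11011

11111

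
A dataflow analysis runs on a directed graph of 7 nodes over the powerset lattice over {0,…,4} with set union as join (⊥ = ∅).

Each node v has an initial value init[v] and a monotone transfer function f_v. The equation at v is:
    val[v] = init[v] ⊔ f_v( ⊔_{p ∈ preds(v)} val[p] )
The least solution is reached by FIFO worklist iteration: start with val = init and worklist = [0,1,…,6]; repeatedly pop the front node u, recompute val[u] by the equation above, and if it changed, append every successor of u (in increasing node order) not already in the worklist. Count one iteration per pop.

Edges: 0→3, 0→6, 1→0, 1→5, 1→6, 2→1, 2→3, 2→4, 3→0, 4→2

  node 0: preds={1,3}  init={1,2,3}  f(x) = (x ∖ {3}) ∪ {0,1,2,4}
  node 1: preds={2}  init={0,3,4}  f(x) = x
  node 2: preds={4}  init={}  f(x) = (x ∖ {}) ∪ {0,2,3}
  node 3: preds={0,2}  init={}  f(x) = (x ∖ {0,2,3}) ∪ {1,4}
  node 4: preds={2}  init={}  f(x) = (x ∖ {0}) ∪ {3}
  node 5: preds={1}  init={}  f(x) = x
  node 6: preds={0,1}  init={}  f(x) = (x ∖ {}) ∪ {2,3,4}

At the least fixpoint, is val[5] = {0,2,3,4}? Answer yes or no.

Worklist (12 pops):
  #1 pop 0: in={0,3,4} → {0,1,2,3,4} (was {1,2,3}); enqueue []
  #2 pop 1: in={} → {0,3,4} (no change)
  #3 pop 2: in={} → {0,2,3} (was {}); enqueue [1]
  #4 pop 3: in={0,1,2,3,4} → {1,4} (was {}); enqueue [0]
  #5 pop 4: in={0,2,3} → {2,3} (was {}); enqueue [2]
  #6 pop 5: in={0,3,4} → {0,3,4} (was {}); enqueue []
  #7 pop 6: in={0,1,2,3,4} → {0,1,2,3,4} (was {}); enqueue []
  #8 pop 1: in={0,2,3} → {0,2,3,4} (was {0,3,4}); enqueue [5,6]
  #9 pop 0: in={0,1,2,3,4} → {0,1,2,3,4} (no change)
  #10 pop 2: in={2,3} → {0,2,3} (no change)
  #11 pop 5: in={0,2,3,4} → {0,2,3,4} (was {0,3,4}); enqueue []
  #12 pop 6: in={0,1,2,3,4} → {0,1,2,3,4} (no change)

Fixpoint:
  val[0] = {0,1,2,3,4}
  val[1] = {0,2,3,4}
  val[2] = {0,2,3}
  val[3] = {1,4}
  val[4] = {2,3}
  val[5] = {0,2,3,4}
  val[6] = {0,1,2,3,4}

yes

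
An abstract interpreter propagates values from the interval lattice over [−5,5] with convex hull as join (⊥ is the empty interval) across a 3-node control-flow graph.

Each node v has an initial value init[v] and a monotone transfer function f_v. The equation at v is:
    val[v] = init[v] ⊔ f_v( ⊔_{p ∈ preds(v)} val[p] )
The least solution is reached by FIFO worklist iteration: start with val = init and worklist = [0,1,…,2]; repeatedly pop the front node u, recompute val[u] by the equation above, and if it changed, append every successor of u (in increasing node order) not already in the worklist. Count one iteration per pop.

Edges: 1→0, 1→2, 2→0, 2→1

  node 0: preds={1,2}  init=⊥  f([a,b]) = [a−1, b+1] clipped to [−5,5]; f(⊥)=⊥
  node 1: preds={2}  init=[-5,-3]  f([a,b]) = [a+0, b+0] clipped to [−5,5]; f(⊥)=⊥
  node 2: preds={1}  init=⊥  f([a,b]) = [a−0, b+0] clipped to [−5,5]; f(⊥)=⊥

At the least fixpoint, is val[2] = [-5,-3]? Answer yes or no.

Worklist (5 pops):
  #1 pop 0: in=[-5,-3] → [-5,-2] (was ⊥); enqueue []
  #2 pop 1: in=⊥ → [-5,-3] (no change)
  #3 pop 2: in=[-5,-3] → [-5,-3] (was ⊥); enqueue [0,1]
  #4 pop 0: in=[-5,-3] → [-5,-2] (no change)
  #5 pop 1: in=[-5,-3] → [-5,-3] (no change)

Fixpoint:
  val[0] = [-5,-2]
  val[1] = [-5,-3]
  val[2] = [-5,-3]

yes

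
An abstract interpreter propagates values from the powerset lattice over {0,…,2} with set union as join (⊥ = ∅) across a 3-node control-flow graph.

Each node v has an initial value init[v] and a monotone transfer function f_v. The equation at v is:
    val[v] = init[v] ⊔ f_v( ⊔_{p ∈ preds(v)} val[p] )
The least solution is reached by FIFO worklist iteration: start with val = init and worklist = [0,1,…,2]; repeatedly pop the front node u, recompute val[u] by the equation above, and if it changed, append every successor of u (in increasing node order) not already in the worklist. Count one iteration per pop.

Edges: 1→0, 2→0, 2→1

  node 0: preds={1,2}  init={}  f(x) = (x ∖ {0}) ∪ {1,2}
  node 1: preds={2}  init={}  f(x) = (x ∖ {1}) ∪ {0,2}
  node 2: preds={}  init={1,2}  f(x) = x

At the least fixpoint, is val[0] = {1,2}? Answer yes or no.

yes

Iteration log — 4 steps:
  step 1. node 0  ⊔preds={1,2}  new={1,2}  old={}  +wl: 
  step 2. node 1  ⊔preds={1,2}  new={0,2}  old={}  +wl: 0
  step 3. node 2  ⊔preds={}  new={1,2}  stable
  step 4. node 0  ⊔preds={0,1,2}  new={1,2}  stable

Least fixpoint reached:
  node 0: {1,2}
  node 1: {0,2}
  node 2: {1,2}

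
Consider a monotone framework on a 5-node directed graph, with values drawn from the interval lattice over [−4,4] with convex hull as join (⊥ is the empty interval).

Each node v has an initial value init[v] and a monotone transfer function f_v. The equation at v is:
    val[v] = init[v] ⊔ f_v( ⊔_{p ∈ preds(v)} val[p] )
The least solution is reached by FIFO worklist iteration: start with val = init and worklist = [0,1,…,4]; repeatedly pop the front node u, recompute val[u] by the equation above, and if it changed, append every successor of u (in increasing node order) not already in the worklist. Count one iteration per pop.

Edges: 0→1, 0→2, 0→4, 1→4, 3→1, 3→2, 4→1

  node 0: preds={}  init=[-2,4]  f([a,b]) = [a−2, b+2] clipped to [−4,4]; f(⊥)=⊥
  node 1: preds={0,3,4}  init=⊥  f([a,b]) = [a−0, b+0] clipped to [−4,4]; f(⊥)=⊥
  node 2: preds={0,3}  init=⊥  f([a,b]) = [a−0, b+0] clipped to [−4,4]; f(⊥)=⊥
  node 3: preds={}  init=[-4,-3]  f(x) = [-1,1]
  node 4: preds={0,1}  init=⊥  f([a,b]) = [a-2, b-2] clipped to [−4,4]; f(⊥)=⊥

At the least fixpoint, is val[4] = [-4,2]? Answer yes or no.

yes

Iteration log — 7 steps:
  step 1. node 0  ⊔preds=⊥  new=[-2,4]  stable
  step 2. node 1  ⊔preds=[-4,4]  new=[-4,4]  old=⊥  +wl: 
  step 3. node 2  ⊔preds=[-4,4]  new=[-4,4]  old=⊥  +wl: 
  step 4. node 3  ⊔preds=⊥  new=[-4,1]  old=[-4,-3]  +wl: 1,2
  step 5. node 4  ⊔preds=[-4,4]  new=[-4,2]  old=⊥  +wl: 
  step 6. node 1  ⊔preds=[-4,4]  new=[-4,4]  stable
  step 7. node 2  ⊔preds=[-4,4]  new=[-4,4]  stable

Least fixpoint reached:
  node 0: [-2,4]
  node 1: [-4,4]
  node 2: [-4,4]
  node 3: [-4,1]
  node 4: [-4,2]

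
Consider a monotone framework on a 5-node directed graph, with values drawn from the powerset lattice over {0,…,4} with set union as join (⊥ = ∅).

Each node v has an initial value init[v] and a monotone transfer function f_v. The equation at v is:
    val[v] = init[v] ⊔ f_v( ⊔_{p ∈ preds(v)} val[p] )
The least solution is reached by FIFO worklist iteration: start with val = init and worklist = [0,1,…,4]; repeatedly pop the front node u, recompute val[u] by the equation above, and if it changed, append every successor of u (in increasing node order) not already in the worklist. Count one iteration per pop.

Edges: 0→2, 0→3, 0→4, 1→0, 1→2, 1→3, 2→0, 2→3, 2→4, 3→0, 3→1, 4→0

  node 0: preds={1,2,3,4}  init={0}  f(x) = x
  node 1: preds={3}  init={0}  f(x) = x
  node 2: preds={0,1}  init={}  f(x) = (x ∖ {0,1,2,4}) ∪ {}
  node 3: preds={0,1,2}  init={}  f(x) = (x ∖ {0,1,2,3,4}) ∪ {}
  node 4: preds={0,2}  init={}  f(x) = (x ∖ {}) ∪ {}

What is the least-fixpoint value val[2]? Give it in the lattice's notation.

{}

Iteration log — 6 steps:
  step 1. node 0  ⊔preds={0}  new={0}  stable
  step 2. node 1  ⊔preds={}  new={0}  stable
  step 3. node 2  ⊔preds={0}  new={}  stable
  step 4. node 3  ⊔preds={0}  new={}  stable
  step 5. node 4  ⊔preds={0}  new={0}  old={}  +wl: 0
  step 6. node 0  ⊔preds={0}  new={0}  stable

Least fixpoint reached:
  node 0: {0}
  node 1: {0}
  node 2: {}
  node 3: {}
  node 4: {0}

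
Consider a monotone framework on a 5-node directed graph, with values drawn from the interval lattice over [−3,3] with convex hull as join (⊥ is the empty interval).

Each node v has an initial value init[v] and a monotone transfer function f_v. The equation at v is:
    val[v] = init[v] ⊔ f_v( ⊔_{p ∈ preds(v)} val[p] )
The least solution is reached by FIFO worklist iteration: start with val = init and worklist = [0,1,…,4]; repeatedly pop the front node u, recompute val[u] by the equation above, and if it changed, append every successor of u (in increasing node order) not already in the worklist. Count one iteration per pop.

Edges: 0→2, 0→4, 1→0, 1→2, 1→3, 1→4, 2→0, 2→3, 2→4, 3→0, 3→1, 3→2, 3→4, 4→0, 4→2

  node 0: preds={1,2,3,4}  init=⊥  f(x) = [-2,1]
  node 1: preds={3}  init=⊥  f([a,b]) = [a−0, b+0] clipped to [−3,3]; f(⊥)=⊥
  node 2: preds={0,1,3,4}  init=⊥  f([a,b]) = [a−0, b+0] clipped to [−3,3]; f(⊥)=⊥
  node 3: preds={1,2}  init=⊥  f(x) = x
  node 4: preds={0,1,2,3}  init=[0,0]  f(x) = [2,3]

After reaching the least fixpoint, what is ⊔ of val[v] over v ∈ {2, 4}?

Trace (17 dequeues):
  [1] u=0 | in [0,0] | out [-2,1] | prev ⊥ | push {}
  [2] u=1 | in ⊥ | out ⊥ | ==
  [3] u=2 | in [-2,1] | out [-2,1] | prev ⊥ | push {0}
  [4] u=3 | in [-2,1] | out [-2,1] | prev ⊥ | push {1,2}
  [5] u=4 | in [-2,1] | out [0,3] | prev [0,0] | push {}
  [6] u=0 | in [-2,3] | out [-2,1] | ==
  [7] u=1 | in [-2,1] | out [-2,1] | prev ⊥ | push {0,3,4}
  [8] u=2 | in [-2,3] | out [-2,3] | prev [-2,1] | push {}
  [9] u=0 | in [-2,3] | out [-2,1] | ==
  [10] u=3 | in [-2,3] | out [-2,3] | prev [-2,1] | push {0,1,2}
  [11] u=4 | in [-2,3] | out [0,3] | ==
  [12] u=0 | in [-2,3] | out [-2,1] | ==
  [13] u=1 | in [-2,3] | out [-2,3] | prev [-2,1] | push {0,3,4}
  [14] u=2 | in [-2,3] | out [-2,3] | ==
  [15] u=0 | in [-2,3] | out [-2,1] | ==
  [16] u=3 | in [-2,3] | out [-2,3] | ==
  [17] u=4 | in [-2,3] | out [0,3] | ==

Converged values:
  [0] [-2,1]
  [1] [-2,3]
  [2] [-2,3]
  [3] [-2,3]
  [4] [0,3]

[-2,3]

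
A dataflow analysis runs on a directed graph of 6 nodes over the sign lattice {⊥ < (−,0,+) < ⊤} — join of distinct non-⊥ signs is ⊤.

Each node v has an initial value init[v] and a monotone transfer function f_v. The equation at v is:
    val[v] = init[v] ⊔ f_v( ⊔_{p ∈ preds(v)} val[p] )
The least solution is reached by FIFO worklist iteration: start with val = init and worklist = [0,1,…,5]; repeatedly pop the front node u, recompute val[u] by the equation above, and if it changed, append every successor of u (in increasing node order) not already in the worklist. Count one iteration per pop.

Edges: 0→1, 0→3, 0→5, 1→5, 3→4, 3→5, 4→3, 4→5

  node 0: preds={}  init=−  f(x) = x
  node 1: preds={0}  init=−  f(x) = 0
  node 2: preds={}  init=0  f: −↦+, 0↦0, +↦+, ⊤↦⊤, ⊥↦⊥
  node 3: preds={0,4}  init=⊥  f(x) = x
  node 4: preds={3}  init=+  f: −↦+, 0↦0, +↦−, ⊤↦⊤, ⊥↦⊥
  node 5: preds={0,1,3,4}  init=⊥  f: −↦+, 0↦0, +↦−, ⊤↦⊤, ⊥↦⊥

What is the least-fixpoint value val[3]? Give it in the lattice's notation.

Worklist (7 pops):
  #1 pop 0: in=⊥ → − (no change)
  #2 pop 1: in=− → ⊤ (was −); enqueue []
  #3 pop 2: in=⊥ → 0 (no change)
  #4 pop 3: in=⊤ → ⊤ (was ⊥); enqueue []
  #5 pop 4: in=⊤ → ⊤ (was +); enqueue [3]
  #6 pop 5: in=⊤ → ⊤ (was ⊥); enqueue []
  #7 pop 3: in=⊤ → ⊤ (no change)

Fixpoint:
  val[0] = −
  val[1] = ⊤
  val[2] = 0
  val[3] = ⊤
  val[4] = ⊤
  val[5] = ⊤

⊤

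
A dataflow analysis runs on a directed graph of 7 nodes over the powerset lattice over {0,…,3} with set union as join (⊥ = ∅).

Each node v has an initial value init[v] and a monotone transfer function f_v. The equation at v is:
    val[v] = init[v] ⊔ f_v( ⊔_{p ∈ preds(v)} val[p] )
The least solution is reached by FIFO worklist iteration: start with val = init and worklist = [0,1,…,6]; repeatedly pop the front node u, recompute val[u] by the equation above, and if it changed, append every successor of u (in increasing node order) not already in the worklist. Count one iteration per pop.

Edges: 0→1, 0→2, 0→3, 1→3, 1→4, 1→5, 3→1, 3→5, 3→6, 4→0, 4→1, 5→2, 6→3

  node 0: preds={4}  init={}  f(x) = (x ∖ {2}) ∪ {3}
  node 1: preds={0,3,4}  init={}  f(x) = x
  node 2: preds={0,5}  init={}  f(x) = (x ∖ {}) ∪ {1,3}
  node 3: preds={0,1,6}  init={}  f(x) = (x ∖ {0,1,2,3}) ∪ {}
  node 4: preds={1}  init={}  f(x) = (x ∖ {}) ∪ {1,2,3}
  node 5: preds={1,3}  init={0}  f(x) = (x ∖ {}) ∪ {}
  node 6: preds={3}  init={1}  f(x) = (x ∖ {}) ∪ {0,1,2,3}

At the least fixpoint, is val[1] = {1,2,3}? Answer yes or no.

Trace (14 dequeues):
  [1] u=0 | in {} | out {3} | prev {} | push {}
  [2] u=1 | in {3} | out {3} | prev {} | push {}
  [3] u=2 | in {0,3} | out {0,1,3} | prev {} | push {}
  [4] u=3 | in {1,3} | out {} | ==
  [5] u=4 | in {3} | out {1,2,3} | prev {} | push {0,1}
  [6] u=5 | in {3} | out {0,3} | prev {0} | push {2}
  [7] u=6 | in {} | out {0,1,2,3} | prev {1} | push {3}
  [8] u=0 | in {1,2,3} | out {1,3} | prev {3} | push {}
  [9] u=1 | in {1,2,3} | out {1,2,3} | prev {3} | push {4,5}
  [10] u=2 | in {0,1,3} | out {0,1,3} | ==
  [11] u=3 | in {0,1,2,3} | out {} | ==
  [12] u=4 | in {1,2,3} | out {1,2,3} | ==
  [13] u=5 | in {1,2,3} | out {0,1,2,3} | prev {0,3} | push {2}
  [14] u=2 | in {0,1,2,3} | out {0,1,2,3} | prev {0,1,3} | push {}

Converged values:
  [0] {1,3}
  [1] {1,2,3}
  [2] {0,1,2,3}
  [3] {}
  [4] {1,2,3}
  [5] {0,1,2,3}
  [6] {0,1,2,3}

yes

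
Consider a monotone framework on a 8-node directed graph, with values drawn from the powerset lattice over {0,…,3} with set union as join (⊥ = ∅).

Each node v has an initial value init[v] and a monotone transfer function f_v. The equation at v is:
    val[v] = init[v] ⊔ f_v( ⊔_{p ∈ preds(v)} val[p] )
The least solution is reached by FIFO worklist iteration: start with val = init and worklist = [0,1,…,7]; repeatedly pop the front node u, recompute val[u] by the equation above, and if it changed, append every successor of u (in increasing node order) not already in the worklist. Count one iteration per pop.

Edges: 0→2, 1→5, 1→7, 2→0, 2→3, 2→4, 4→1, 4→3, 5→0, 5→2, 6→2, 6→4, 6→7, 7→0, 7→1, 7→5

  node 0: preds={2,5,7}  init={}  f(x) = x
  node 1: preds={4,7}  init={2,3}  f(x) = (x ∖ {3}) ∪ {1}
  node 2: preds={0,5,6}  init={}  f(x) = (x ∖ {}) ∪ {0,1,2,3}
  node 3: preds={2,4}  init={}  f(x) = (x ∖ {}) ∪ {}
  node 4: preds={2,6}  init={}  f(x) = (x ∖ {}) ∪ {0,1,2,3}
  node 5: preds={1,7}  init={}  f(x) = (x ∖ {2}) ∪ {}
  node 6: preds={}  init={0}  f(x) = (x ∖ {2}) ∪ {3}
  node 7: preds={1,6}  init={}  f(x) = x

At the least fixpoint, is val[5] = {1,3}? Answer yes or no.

Worklist (17 pops):
  #1 pop 0: in={} → {} (no change)
  #2 pop 1: in={} → {1,2,3} (was {2,3}); enqueue []
  #3 pop 2: in={0} → {0,1,2,3} (was {}); enqueue [0]
  #4 pop 3: in={0,1,2,3} → {0,1,2,3} (was {}); enqueue []
  #5 pop 4: in={0,1,2,3} → {0,1,2,3} (was {}); enqueue [1,3]
  #6 pop 5: in={1,2,3} → {1,3} (was {}); enqueue [2]
  #7 pop 6: in={} → {0,3} (was {0}); enqueue [4]
  #8 pop 7: in={0,1,2,3} → {0,1,2,3} (was {}); enqueue [5]
  #9 pop 0: in={0,1,2,3} → {0,1,2,3} (was {}); enqueue []
  #10 pop 1: in={0,1,2,3} → {0,1,2,3} (was {1,2,3}); enqueue [7]
  #11 pop 3: in={0,1,2,3} → {0,1,2,3} (no change)
  #12 pop 2: in={0,1,2,3} → {0,1,2,3} (no change)
  #13 pop 4: in={0,1,2,3} → {0,1,2,3} (no change)
  #14 pop 5: in={0,1,2,3} → {0,1,3} (was {1,3}); enqueue [0,2]
  #15 pop 7: in={0,1,2,3} → {0,1,2,3} (no change)
  #16 pop 0: in={0,1,2,3} → {0,1,2,3} (no change)
  #17 pop 2: in={0,1,2,3} → {0,1,2,3} (no change)

Fixpoint:
  val[0] = {0,1,2,3}
  val[1] = {0,1,2,3}
  val[2] = {0,1,2,3}
  val[3] = {0,1,2,3}
  val[4] = {0,1,2,3}
  val[5] = {0,1,3}
  val[6] = {0,3}
  val[7] = {0,1,2,3}

no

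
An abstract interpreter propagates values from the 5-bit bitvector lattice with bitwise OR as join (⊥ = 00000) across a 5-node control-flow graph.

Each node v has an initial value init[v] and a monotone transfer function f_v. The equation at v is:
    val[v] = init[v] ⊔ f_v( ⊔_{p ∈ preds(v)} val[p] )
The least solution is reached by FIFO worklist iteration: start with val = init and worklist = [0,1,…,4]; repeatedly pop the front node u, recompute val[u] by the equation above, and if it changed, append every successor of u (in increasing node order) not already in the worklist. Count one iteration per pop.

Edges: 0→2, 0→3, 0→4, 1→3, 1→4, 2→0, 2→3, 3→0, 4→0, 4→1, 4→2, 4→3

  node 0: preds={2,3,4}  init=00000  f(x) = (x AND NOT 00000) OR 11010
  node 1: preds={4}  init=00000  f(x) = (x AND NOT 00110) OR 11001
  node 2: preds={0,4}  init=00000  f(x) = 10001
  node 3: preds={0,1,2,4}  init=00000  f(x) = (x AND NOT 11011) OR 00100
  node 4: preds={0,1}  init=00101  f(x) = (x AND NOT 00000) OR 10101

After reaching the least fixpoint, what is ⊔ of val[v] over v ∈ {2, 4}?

11111

Iteration log — 9 steps:
  step 1. node 0  ⊔preds=00101  new=11111  old=00000  +wl: 
  step 2. node 1  ⊔preds=00101  new=11001  old=00000  +wl: 
  step 3. node 2  ⊔preds=11111  new=10001  old=00000  +wl: 0
  step 4. node 3  ⊔preds=11111  new=00100  old=00000  +wl: 
  step 5. node 4  ⊔preds=11111  new=11111  old=00101  +wl: 1,2,3
  step 6. node 0  ⊔preds=11111  new=11111  stable
  step 7. node 1  ⊔preds=11111  new=11001  stable
  step 8. node 2  ⊔preds=11111  new=10001  stable
  step 9. node 3  ⊔preds=11111  new=00100  stable

Least fixpoint reached:
  node 0: 11111
  node 1: 11001
  node 2: 10001
  node 3: 00100
  node 4: 11111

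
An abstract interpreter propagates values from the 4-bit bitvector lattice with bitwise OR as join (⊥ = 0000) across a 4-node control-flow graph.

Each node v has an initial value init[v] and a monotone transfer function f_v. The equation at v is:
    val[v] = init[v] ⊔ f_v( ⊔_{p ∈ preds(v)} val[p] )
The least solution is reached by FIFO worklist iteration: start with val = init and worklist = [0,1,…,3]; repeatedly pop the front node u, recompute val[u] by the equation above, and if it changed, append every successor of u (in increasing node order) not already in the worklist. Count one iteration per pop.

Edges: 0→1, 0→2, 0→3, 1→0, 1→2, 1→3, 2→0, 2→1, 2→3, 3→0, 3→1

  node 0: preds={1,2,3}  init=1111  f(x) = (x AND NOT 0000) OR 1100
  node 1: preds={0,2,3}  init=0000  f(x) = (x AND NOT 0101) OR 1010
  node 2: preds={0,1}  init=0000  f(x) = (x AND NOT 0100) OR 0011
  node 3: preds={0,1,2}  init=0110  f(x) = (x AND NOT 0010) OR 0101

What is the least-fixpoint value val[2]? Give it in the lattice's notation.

Iteration log — 6 steps:
  step 1. node 0  ⊔preds=0110  new=1111  stable
  step 2. node 1  ⊔preds=1111  new=1010  old=0000  +wl: 0
  step 3. node 2  ⊔preds=1111  new=1011  old=0000  +wl: 1
  step 4. node 3  ⊔preds=1111  new=1111  old=0110  +wl: 
  step 5. node 0  ⊔preds=1111  new=1111  stable
  step 6. node 1  ⊔preds=1111  new=1010  stable

Least fixpoint reached:
  node 0: 1111
  node 1: 1010
  node 2: 1011
  node 3: 1111

1011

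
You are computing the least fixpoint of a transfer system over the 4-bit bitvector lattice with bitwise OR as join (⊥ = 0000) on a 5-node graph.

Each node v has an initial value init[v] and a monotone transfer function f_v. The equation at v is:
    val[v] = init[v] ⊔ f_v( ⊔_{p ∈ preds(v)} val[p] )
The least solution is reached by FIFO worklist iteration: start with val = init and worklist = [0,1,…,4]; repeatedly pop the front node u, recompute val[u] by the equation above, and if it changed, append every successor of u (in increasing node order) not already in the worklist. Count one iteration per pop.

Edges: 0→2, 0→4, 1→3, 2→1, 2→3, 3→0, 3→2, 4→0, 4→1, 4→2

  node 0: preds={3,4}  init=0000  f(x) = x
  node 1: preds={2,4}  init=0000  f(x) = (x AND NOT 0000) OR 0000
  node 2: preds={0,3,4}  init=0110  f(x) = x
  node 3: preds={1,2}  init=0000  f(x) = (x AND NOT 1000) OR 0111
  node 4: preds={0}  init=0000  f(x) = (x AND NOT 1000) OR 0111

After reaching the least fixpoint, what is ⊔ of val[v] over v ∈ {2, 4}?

Trace (10 dequeues):
  [1] u=0 | in 0000 | out 0000 | ==
  [2] u=1 | in 0110 | out 0110 | prev 0000 | push {}
  [3] u=2 | in 0000 | out 0110 | ==
  [4] u=3 | in 0110 | out 0111 | prev 0000 | push {0,2}
  [5] u=4 | in 0000 | out 0111 | prev 0000 | push {1}
  [6] u=0 | in 0111 | out 0111 | prev 0000 | push {4}
  [7] u=2 | in 0111 | out 0111 | prev 0110 | push {3}
  [8] u=1 | in 0111 | out 0111 | prev 0110 | push {}
  [9] u=4 | in 0111 | out 0111 | ==
  [10] u=3 | in 0111 | out 0111 | ==

Converged values:
  [0] 0111
  [1] 0111
  [2] 0111
  [3] 0111
  [4] 0111

0111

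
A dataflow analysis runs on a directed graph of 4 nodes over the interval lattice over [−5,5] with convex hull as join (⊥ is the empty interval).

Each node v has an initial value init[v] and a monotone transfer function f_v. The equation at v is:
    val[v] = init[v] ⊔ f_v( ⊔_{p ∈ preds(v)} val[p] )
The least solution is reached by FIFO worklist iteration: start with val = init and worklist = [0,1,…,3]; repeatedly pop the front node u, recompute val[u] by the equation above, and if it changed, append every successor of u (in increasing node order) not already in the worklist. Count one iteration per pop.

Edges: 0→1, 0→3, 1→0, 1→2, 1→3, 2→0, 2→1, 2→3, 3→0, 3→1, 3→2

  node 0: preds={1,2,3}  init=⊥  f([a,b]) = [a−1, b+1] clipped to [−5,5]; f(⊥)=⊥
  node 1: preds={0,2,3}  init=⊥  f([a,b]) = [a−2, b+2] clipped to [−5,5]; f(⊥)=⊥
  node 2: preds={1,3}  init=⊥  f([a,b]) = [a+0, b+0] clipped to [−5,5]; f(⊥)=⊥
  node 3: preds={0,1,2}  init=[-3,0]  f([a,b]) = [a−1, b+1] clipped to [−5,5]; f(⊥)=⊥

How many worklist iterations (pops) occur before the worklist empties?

Iteration log — 11 steps:
  step 1. node 0  ⊔preds=[-3,0]  new=[-4,1]  old=⊥  +wl: 
  step 2. node 1  ⊔preds=[-4,1]  new=[-5,3]  old=⊥  +wl: 0
  step 3. node 2  ⊔preds=[-5,3]  new=[-5,3]  old=⊥  +wl: 1
  step 4. node 3  ⊔preds=[-5,3]  new=[-5,4]  old=[-3,0]  +wl: 2
  step 5. node 0  ⊔preds=[-5,4]  new=[-5,5]  old=[-4,1]  +wl: 3
  step 6. node 1  ⊔preds=[-5,5]  new=[-5,5]  old=[-5,3]  +wl: 0
  step 7. node 2  ⊔preds=[-5,5]  new=[-5,5]  old=[-5,3]  +wl: 1
  step 8. node 3  ⊔preds=[-5,5]  new=[-5,5]  old=[-5,4]  +wl: 2
  step 9. node 0  ⊔preds=[-5,5]  new=[-5,5]  stable
  step 10. node 1  ⊔preds=[-5,5]  new=[-5,5]  stable
  step 11. node 2  ⊔preds=[-5,5]  new=[-5,5]  stable

Least fixpoint reached:
  node 0: [-5,5]
  node 1: [-5,5]
  node 2: [-5,5]
  node 3: [-5,5]

11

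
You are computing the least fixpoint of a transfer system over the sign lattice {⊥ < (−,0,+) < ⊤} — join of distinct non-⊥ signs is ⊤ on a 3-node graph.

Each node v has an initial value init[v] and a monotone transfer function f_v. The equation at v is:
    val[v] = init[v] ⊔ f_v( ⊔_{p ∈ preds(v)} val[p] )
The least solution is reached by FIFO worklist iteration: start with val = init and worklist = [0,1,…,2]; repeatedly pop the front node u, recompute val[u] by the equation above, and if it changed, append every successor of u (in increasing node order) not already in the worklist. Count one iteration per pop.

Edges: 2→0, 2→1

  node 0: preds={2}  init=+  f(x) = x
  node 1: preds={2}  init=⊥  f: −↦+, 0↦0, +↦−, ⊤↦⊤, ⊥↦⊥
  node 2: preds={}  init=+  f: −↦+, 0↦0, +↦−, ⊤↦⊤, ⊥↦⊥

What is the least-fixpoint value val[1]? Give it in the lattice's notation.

Worklist (3 pops):
  #1 pop 0: in=+ → + (no change)
  #2 pop 1: in=+ → − (was ⊥); enqueue []
  #3 pop 2: in=⊥ → + (no change)

Fixpoint:
  val[0] = +
  val[1] = −
  val[2] = +

−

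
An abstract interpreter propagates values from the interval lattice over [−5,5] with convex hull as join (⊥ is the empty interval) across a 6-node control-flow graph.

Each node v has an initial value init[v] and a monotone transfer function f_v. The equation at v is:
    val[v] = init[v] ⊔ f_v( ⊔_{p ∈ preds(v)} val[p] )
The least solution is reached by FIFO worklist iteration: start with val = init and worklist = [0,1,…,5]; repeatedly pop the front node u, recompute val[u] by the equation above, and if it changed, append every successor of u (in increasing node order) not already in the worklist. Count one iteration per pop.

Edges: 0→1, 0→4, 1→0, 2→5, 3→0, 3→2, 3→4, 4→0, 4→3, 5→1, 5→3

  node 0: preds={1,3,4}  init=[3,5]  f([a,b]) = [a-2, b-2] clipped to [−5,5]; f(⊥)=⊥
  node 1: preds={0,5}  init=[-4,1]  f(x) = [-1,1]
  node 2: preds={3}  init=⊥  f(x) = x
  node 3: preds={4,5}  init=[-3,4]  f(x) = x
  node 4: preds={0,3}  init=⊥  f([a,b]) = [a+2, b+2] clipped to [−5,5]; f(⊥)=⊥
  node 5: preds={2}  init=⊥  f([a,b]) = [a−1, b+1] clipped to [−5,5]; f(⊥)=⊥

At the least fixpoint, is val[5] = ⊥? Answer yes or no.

Trace (19 dequeues):
  [1] u=0 | in [-4,4] | out [-5,5] | prev [3,5] | push {}
  [2] u=1 | in [-5,5] | out [-4,1] | ==
  [3] u=2 | in [-3,4] | out [-3,4] | prev ⊥ | push {}
  [4] u=3 | in ⊥ | out [-3,4] | ==
  [5] u=4 | in [-5,5] | out [-3,5] | prev ⊥ | push {0,3}
  [6] u=5 | in [-3,4] | out [-4,5] | prev ⊥ | push {1}
  [7] u=0 | in [-4,5] | out [-5,5] | ==
  [8] u=3 | in [-4,5] | out [-4,5] | prev [-3,4] | push {0,2,4}
  [9] u=1 | in [-5,5] | out [-4,1] | ==
  [10] u=0 | in [-4,5] | out [-5,5] | ==
  [11] u=2 | in [-4,5] | out [-4,5] | prev [-3,4] | push {5}
  [12] u=4 | in [-5,5] | out [-3,5] | ==
  [13] u=5 | in [-4,5] | out [-5,5] | prev [-4,5] | push {1,3}
  [14] u=1 | in [-5,5] | out [-4,1] | ==
  [15] u=3 | in [-5,5] | out [-5,5] | prev [-4,5] | push {0,2,4}
  [16] u=0 | in [-5,5] | out [-5,5] | ==
  [17] u=2 | in [-5,5] | out [-5,5] | prev [-4,5] | push {5}
  [18] u=4 | in [-5,5] | out [-3,5] | ==
  [19] u=5 | in [-5,5] | out [-5,5] | ==

Converged values:
  [0] [-5,5]
  [1] [-4,1]
  [2] [-5,5]
  [3] [-5,5]
  [4] [-3,5]
  [5] [-5,5]

no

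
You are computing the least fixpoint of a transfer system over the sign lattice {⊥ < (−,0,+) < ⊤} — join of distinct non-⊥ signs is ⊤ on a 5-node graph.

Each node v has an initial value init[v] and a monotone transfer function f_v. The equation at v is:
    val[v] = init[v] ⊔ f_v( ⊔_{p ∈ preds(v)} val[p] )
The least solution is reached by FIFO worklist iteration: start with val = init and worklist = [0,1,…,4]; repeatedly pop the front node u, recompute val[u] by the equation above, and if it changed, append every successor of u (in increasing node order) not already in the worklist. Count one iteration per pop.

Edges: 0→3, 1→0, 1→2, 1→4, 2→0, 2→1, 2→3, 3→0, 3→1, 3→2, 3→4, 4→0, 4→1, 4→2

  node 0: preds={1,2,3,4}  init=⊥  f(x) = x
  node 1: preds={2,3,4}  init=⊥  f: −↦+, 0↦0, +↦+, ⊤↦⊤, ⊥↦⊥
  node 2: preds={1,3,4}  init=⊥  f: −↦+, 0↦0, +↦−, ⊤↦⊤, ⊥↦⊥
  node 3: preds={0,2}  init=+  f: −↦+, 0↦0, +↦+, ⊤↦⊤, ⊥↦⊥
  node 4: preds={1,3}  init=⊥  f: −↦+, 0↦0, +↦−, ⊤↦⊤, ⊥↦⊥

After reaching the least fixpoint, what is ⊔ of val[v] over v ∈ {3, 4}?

Iteration log — 12 steps:
  step 1. node 0  ⊔preds=+  new=+  old=⊥  +wl: 
  step 2. node 1  ⊔preds=+  new=+  old=⊥  +wl: 0
  step 3. node 2  ⊔preds=+  new=−  old=⊥  +wl: 1
  step 4. node 3  ⊔preds=⊤  new=⊤  old=+  +wl: 2
  step 5. node 4  ⊔preds=⊤  new=⊤  old=⊥  +wl: 
  step 6. node 0  ⊔preds=⊤  new=⊤  old=+  +wl: 3
  step 7. node 1  ⊔preds=⊤  new=⊤  old=+  +wl: 0,4
  step 8. node 2  ⊔preds=⊤  new=⊤  old=−  +wl: 1
  step 9. node 3  ⊔preds=⊤  new=⊤  stable
  step 10. node 0  ⊔preds=⊤  new=⊤  stable
  step 11. node 4  ⊔preds=⊤  new=⊤  stable
  step 12. node 1  ⊔preds=⊤  new=⊤  stable

Least fixpoint reached:
  node 0: ⊤
  node 1: ⊤
  node 2: ⊤
  node 3: ⊤
  node 4: ⊤

⊤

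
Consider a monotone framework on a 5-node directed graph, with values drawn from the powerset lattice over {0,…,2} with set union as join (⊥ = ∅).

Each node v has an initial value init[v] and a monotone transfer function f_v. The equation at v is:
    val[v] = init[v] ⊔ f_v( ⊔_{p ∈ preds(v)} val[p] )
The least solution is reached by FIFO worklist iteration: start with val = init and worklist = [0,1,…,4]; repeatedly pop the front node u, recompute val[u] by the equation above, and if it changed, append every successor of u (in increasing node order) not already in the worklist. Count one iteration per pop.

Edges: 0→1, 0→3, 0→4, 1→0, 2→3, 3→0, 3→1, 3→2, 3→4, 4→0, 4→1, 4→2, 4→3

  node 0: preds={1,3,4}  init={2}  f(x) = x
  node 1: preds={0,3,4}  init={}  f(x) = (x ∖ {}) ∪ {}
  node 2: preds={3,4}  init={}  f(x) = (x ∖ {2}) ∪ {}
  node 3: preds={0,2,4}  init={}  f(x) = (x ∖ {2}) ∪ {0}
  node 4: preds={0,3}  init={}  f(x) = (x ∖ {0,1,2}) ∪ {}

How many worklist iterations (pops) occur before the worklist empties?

11

Worklist (11 pops):
  #1 pop 0: in={} → {2} (no change)
  #2 pop 1: in={2} → {2} (was {}); enqueue [0]
  #3 pop 2: in={} → {} (no change)
  #4 pop 3: in={2} → {0} (was {}); enqueue [1,2]
  #5 pop 4: in={0,2} → {} (no change)
  #6 pop 0: in={0,2} → {0,2} (was {2}); enqueue [3,4]
  #7 pop 1: in={0,2} → {0,2} (was {2}); enqueue [0]
  #8 pop 2: in={0} → {0} (was {}); enqueue []
  #9 pop 3: in={0,2} → {0} (no change)
  #10 pop 4: in={0,2} → {} (no change)
  #11 pop 0: in={0,2} → {0,2} (no change)

Fixpoint:
  val[0] = {0,2}
  val[1] = {0,2}
  val[2] = {0}
  val[3] = {0}
  val[4] = {}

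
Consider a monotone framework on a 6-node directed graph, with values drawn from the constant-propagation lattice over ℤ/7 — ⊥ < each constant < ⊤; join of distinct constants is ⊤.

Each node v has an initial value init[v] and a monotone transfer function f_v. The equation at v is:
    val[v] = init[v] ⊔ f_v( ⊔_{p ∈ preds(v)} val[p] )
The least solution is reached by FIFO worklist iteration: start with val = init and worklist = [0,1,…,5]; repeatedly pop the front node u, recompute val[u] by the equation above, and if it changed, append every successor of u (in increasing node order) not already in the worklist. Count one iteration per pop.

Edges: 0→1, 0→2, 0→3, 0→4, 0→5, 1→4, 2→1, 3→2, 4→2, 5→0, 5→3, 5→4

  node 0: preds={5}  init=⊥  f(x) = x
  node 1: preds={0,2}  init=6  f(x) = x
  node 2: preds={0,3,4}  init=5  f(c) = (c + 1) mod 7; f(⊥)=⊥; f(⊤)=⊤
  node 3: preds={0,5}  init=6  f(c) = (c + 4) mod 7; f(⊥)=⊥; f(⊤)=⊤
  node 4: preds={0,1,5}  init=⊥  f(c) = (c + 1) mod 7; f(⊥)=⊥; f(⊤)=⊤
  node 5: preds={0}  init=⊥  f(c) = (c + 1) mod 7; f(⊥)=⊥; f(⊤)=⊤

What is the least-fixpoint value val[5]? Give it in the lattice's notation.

⊥

Trace (8 dequeues):
  [1] u=0 | in ⊥ | out ⊥ | ==
  [2] u=1 | in 5 | out ⊤ | prev 6 | push {}
  [3] u=2 | in 6 | out ⊤ | prev 5 | push {1}
  [4] u=3 | in ⊥ | out 6 | ==
  [5] u=4 | in ⊤ | out ⊤ | prev ⊥ | push {2}
  [6] u=5 | in ⊥ | out ⊥ | ==
  [7] u=1 | in ⊤ | out ⊤ | ==
  [8] u=2 | in ⊤ | out ⊤ | ==

Converged values:
  [0] ⊥
  [1] ⊤
  [2] ⊤
  [3] 6
  [4] ⊤
  [5] ⊥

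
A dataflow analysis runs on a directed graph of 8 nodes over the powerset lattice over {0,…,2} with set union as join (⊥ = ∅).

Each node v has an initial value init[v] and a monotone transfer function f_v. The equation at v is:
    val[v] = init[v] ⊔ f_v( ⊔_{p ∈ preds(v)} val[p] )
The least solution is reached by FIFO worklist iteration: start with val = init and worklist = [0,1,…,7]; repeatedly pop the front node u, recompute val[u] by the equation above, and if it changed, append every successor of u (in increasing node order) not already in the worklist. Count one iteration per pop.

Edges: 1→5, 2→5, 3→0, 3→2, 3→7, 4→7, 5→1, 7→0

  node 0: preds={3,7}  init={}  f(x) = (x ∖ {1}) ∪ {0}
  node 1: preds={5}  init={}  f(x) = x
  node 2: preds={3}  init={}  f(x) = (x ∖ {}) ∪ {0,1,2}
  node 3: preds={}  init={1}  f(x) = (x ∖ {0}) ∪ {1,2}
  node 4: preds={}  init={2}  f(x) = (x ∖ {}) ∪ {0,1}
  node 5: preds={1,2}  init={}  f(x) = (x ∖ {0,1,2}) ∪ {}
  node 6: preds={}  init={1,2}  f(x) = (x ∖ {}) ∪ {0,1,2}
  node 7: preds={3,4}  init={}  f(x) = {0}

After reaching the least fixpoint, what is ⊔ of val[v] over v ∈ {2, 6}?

Worklist (10 pops):
  #1 pop 0: in={1} → {0} (was {}); enqueue []
  #2 pop 1: in={} → {} (no change)
  #3 pop 2: in={1} → {0,1,2} (was {}); enqueue []
  #4 pop 3: in={} → {1,2} (was {1}); enqueue [0,2]
  #5 pop 4: in={} → {0,1,2} (was {2}); enqueue []
  #6 pop 5: in={0,1,2} → {} (no change)
  #7 pop 6: in={} → {0,1,2} (was {1,2}); enqueue []
  #8 pop 7: in={0,1,2} → {0} (was {}); enqueue []
  #9 pop 0: in={0,1,2} → {0,2} (was {0}); enqueue []
  #10 pop 2: in={1,2} → {0,1,2} (no change)

Fixpoint:
  val[0] = {0,2}
  val[1] = {}
  val[2] = {0,1,2}
  val[3] = {1,2}
  val[4] = {0,1,2}
  val[5] = {}
  val[6] = {0,1,2}
  val[7] = {0}

{0,1,2}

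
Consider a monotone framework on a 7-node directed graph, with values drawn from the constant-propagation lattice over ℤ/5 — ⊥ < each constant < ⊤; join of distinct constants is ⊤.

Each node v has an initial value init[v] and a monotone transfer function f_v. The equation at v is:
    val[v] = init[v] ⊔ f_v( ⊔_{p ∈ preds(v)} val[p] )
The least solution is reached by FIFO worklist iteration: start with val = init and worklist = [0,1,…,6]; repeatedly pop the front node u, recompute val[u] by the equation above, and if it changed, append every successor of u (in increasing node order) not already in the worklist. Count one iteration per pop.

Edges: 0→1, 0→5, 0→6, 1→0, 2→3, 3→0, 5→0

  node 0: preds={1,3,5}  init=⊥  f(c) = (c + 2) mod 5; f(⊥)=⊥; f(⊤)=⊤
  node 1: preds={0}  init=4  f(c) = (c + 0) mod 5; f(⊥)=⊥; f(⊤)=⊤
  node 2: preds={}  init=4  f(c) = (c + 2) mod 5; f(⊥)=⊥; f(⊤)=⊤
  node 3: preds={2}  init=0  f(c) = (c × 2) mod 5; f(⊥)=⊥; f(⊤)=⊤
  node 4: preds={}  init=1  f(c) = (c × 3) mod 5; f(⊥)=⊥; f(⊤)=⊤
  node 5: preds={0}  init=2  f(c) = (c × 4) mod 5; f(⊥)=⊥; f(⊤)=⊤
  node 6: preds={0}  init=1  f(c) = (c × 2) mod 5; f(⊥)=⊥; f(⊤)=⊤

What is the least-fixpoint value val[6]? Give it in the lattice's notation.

⊤

Worklist (8 pops):
  #1 pop 0: in=⊤ → ⊤ (was ⊥); enqueue []
  #2 pop 1: in=⊤ → ⊤ (was 4); enqueue [0]
  #3 pop 2: in=⊥ → 4 (no change)
  #4 pop 3: in=4 → ⊤ (was 0); enqueue []
  #5 pop 4: in=⊥ → 1 (no change)
  #6 pop 5: in=⊤ → ⊤ (was 2); enqueue []
  #7 pop 6: in=⊤ → ⊤ (was 1); enqueue []
  #8 pop 0: in=⊤ → ⊤ (no change)

Fixpoint:
  val[0] = ⊤
  val[1] = ⊤
  val[2] = 4
  val[3] = ⊤
  val[4] = 1
  val[5] = ⊤
  val[6] = ⊤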